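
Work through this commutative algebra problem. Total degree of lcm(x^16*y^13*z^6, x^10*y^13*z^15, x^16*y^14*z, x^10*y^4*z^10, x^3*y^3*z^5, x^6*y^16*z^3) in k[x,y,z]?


lcm = componentwise max:
x: max(16,10,16,10,3,6)=16
y: max(13,13,14,4,3,16)=16
z: max(6,15,1,10,5,3)=15
Total=16+16+15=47


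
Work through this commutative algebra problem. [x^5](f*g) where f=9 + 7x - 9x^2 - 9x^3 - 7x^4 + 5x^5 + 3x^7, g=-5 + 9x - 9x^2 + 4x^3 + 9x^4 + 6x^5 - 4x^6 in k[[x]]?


[x^5] = sum a_i*b_j, i+j=5
  9*6=54
  7*9=63
  -9*4=-36
  -9*-9=81
  -7*9=-63
  5*-5=-25
Sum=74


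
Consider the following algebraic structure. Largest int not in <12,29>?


gcd(12,29)=1 => F=ab-a-b=12*29-12-29=348-41=307


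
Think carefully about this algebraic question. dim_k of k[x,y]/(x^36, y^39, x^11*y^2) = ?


k[x,y]/I, I = (x^36, y^39, x^11*y^2)
Rect: 36x39=1404. Corner: (36-11)x(39-2)=925.
dim = 1404-925 = 479


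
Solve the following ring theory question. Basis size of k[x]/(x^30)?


Basis: 1,x,...,x^29
dim=30


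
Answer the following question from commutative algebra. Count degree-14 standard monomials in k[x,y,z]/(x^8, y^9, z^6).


Need i<8, j<9, k<6 with i+j+k=14.
For each i, j ranges over max(0,14-i-5)..min(8,14-i):
  i=0: j in [9,8] -> 0
  i=1: j in [8,8] -> 1
  i=2: j in [7,8] -> 2
  i=3: j in [6,8] -> 3
  i=4: j in [5,8] -> 4
  i=5: j in [4,8] -> 5
  i=6: j in [3,8] -> 6
  i=7: j in [2,7] -> 6
H(14) = 0+1+2+3+4+5+6+6 = 27


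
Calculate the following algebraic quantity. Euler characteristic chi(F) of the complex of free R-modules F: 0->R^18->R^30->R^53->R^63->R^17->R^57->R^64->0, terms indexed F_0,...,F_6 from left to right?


chi = sum (-1)^i * rank:
(-1)^0*18=18
(-1)^1*30=-30
(-1)^2*53=53
(-1)^3*63=-63
(-1)^4*17=17
(-1)^5*57=-57
(-1)^6*64=64
chi=2


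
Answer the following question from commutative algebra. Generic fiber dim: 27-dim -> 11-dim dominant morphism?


dim(fiber)=dim(X)-dim(Y)=27-11=16


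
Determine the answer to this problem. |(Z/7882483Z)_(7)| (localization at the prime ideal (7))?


7-primary part: 7882483=7^6*67
Size=7^6=117649


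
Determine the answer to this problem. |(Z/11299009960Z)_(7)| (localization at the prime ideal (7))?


7-primary part: 11299009960=7^10*40
Size=7^10=282475249


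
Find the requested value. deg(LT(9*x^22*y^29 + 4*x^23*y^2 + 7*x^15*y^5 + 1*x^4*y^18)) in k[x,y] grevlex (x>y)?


LT: 9*x^22*y^29
deg_x=22, deg_y=29
Total=22+29=51


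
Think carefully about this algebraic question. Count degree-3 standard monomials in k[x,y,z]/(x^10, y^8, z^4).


Need i<10, j<8, k<4 with i+j+k=3.
For each i, j ranges over max(0,3-i-3)..min(7,3-i):
  i=0: j in [0,3] -> 4
  i=1: j in [0,2] -> 3
  i=2: j in [0,1] -> 2
  i=3: j in [0,0] -> 1
H(3) = 4+3+2+1 = 10


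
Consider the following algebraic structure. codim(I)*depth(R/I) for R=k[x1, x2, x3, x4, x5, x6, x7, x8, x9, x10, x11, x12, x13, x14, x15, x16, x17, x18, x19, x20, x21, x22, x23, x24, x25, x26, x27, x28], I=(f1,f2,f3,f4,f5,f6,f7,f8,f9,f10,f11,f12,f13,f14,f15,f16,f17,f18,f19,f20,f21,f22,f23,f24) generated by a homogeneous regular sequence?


codim=24, depth=dim(R/I)=28-24=4
Product=24*4=96


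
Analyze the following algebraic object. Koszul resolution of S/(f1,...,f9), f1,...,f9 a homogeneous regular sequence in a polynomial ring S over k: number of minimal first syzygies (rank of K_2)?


Regular sequence => Koszul complex is the minimal free resolution.
Syz_1 minimally generated by Koszul relations f_i*e_j - f_j*e_i (i<j): mu(Syz_1) = beta_2 = C(m,2) = m(m-1)/2
m=9
9*8/2 = 36


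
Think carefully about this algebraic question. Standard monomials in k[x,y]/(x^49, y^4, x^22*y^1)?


k[x,y]/I, I = (x^49, y^4, x^22*y^1)
Rect: 49x4=196. Corner: (49-22)x(4-1)=81.
dim = 196-81 = 115


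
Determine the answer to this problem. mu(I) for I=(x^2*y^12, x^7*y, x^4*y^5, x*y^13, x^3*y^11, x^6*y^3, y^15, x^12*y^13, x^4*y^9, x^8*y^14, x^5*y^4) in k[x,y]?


Remove redundant (divisible by others).
x^4*y^9 redundant.
x^8*y^14 redundant.
x^12*y^13 redundant.
Min: x^7*y, x^6*y^3, x^5*y^4, x^4*y^5, x^3*y^11, x^2*y^12, x*y^13, y^15
Count=8


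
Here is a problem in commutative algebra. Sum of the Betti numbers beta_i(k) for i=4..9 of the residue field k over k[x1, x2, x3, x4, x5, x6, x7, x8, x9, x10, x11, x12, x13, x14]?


Koszul resolution: beta_i(k)=C(n,i), n=14
C(14,4)=1001, C(14,5)=2002, C(14,6)=3003, C(14,7)=3432, C(14,8)=3003, C(14,9)=2002
Sum=14443


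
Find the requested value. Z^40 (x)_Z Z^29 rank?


rank(M(x)N) = rank(M)*rank(N)
40*29 = 1160


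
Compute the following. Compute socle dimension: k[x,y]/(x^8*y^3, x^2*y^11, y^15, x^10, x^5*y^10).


Socle = ann(m) = span of standard monomials u with x*u, y*u in I (staircase corners).
Minimal generators: x^10, x^8*y^3, x^5*y^10, x^2*y^11, y^15
Corners: xy^14, x^4y^10, x^7y^9, x^9y^2
Socle dim=4


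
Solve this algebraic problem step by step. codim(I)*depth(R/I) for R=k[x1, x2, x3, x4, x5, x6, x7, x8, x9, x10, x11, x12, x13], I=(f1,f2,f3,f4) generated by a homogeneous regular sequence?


codim=4, depth=dim(R/I)=13-4=9
Product=4*9=36


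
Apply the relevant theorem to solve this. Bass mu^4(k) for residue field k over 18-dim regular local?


C(n,i)=C(18,4)=3060


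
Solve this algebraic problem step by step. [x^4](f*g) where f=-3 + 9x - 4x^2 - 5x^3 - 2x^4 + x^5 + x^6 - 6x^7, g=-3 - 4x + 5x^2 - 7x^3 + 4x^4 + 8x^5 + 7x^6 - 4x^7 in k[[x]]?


[x^4] = sum a_i*b_j, i+j=4
  -3*4=-12
  9*-7=-63
  -4*5=-20
  -5*-4=20
  -2*-3=6
Sum=-69


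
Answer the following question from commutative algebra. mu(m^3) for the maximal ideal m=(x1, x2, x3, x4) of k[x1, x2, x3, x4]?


Graded Nakayama: mu(m^d) = dim_k (m^d/m^(d+1)) = #degree-3 monomials in 4 vars
C(n+d-1,d)=C(6,3)=20


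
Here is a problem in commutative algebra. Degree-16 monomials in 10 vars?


C(d+n-1,n-1)=C(25,9)=2042975


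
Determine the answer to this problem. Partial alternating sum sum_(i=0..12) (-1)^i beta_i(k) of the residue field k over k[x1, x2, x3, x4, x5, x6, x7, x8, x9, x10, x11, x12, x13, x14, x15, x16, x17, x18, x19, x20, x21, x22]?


Koszul resolution: beta_i(k)=C(n,i), n=22
sum_(i=0..p) (-1)^i C(n,i) = (-1)^p C(n-1,p)
(-1)^12*C(21,12) = (-1)^12*293930 = 293930


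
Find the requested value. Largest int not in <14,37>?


gcd(14,37)=1 => F=ab-a-b=14*37-14-37=518-51=467


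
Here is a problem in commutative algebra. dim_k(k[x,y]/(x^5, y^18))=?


Basis: x^i*y^j, i<5, j<18
5*18=90


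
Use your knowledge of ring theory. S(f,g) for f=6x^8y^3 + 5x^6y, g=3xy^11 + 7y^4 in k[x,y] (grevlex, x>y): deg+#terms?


LT(f)=6x^8y^3, LT(g)=3xy^11
lcm(LM)=x^8y^11
S(f,g) (scaled by 18 to clear denominators) = 3y^8*f - 6x^7*g = 15x^6y^9 - 42x^7y^4
2 terms, deg 15.
15+2=17


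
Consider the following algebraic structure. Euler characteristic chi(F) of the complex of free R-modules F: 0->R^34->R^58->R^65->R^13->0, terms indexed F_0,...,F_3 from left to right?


chi = sum (-1)^i * rank:
(-1)^0*34=34
(-1)^1*58=-58
(-1)^2*65=65
(-1)^3*13=-13
chi=28


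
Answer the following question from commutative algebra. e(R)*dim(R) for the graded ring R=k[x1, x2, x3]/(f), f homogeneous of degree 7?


e(R)=deg(f)=7, dim(R)=3-1=2
e*dim=7*2=14


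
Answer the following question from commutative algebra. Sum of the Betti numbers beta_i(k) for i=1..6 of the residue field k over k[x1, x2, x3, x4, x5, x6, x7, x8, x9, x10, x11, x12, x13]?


Koszul resolution: beta_i(k)=C(n,i), n=13
C(13,1)=13, C(13,2)=78, C(13,3)=286, C(13,4)=715, C(13,5)=1287, C(13,6)=1716
Sum=4095


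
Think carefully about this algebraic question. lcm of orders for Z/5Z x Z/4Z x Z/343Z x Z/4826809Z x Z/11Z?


Exponent = lcm of the cyclic orders; pairwise coprime => product.
5^1*2^2*7^3*13^6*11^1=5*4*343*4826809*11=364231007140


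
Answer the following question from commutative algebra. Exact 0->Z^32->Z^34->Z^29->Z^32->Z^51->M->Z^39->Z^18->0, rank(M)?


Alt sum=0:
(-1)^0*32 + (-1)^1*34 + (-1)^2*29 + (-1)^3*32 + (-1)^4*51 + (-1)^5*? + (-1)^6*39 + (-1)^7*18=0
rank(M)=67


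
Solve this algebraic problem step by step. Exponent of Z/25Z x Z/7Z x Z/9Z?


Exponent = lcm of the cyclic orders; pairwise coprime => product.
5^2*7^1*3^2=25*7*9=1575


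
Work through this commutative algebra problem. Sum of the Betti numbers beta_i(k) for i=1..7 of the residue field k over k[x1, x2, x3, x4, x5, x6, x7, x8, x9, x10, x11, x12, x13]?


Koszul resolution: beta_i(k)=C(n,i), n=13
C(13,1)=13, C(13,2)=78, C(13,3)=286, C(13,4)=715, C(13,5)=1287, C(13,6)=1716, C(13,7)=1716
Sum=5811


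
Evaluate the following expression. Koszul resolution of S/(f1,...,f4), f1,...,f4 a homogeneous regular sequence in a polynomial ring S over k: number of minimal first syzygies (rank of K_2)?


Regular sequence => Koszul complex is the minimal free resolution.
Syz_1 minimally generated by Koszul relations f_i*e_j - f_j*e_i (i<j): mu(Syz_1) = beta_2 = C(m,2) = m(m-1)/2
m=4
4*3/2 = 6


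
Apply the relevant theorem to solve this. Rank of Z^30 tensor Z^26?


rank(M(x)N) = rank(M)*rank(N)
30*26 = 780


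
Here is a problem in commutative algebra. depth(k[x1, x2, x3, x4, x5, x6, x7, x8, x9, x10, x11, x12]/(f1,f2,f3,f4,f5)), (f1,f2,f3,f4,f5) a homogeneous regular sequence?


depth(R)=12
depth(R/I)=12-5=7


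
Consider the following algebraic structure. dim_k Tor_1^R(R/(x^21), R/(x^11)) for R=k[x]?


Tor_1(R/I,R/J)=(I cap J)/IJ=(x^21)/(x^32)
dim=32-21=min(21,11)=11


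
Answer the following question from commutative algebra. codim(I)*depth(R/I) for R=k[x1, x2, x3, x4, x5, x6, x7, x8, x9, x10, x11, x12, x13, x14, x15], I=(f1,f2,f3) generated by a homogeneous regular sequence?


codim=3, depth=dim(R/I)=15-3=12
Product=3*12=36


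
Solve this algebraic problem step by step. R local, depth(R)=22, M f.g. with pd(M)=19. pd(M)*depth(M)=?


pd+depth=22
depth=22-19=3
pd*depth=19*3=57


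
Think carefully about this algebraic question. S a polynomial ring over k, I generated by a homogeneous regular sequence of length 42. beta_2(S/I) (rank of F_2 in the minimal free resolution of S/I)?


Regular sequence => Koszul complex is the minimal free resolution.
Syz_1 minimally generated by Koszul relations f_i*e_j - f_j*e_i (i<j): mu(Syz_1) = beta_2 = C(m,2) = m(m-1)/2
m=42
42*41/2 = 861


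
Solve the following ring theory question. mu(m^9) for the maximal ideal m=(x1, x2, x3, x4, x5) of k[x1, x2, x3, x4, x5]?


Graded Nakayama: mu(m^d) = dim_k (m^d/m^(d+1)) = #degree-9 monomials in 5 vars
C(n+d-1,d)=C(13,9)=715


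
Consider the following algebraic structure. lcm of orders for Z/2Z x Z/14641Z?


Exponent = lcm of the cyclic orders; pairwise coprime => product.
2^1*11^4=2*14641=29282


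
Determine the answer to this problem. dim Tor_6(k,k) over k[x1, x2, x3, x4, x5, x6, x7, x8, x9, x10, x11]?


Koszul: C(n,i)=C(11,6)=462


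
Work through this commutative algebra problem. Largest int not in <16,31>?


gcd(16,31)=1 => F=ab-a-b=16*31-16-31=496-47=449


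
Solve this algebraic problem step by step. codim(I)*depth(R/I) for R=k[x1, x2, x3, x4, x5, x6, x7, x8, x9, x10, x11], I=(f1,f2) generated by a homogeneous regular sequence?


codim=2, depth=dim(R/I)=11-2=9
Product=2*9=18


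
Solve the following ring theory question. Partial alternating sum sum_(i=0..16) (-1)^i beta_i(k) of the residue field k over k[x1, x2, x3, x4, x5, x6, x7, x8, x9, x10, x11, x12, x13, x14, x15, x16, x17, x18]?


Koszul resolution: beta_i(k)=C(n,i), n=18
sum_(i=0..p) (-1)^i C(n,i) = (-1)^p C(n-1,p)
(-1)^16*C(17,16) = (-1)^16*17 = 17


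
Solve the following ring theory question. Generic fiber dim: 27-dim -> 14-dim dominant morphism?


dim(fiber)=dim(X)-dim(Y)=27-14=13


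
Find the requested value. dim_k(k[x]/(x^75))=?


Basis: 1,x,...,x^74
dim=75


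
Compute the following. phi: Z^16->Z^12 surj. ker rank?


rank(ker) = 16-12 = 4


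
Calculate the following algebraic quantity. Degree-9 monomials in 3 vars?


C(d+n-1,n-1)=C(11,2)=55


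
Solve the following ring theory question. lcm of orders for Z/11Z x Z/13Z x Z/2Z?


Exponent = lcm of the cyclic orders; pairwise coprime => product.
11^1*13^1*2^1=11*13*2=286


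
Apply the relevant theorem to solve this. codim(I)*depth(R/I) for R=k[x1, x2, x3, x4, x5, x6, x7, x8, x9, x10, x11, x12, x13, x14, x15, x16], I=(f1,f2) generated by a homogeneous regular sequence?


codim=2, depth=dim(R/I)=16-2=14
Product=2*14=28


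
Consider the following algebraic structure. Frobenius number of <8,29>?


gcd(8,29)=1 => F=ab-a-b=8*29-8-29=232-37=195


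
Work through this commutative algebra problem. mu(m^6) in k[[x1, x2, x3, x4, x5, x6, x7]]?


C(n+d-1,d)=C(12,6)=924


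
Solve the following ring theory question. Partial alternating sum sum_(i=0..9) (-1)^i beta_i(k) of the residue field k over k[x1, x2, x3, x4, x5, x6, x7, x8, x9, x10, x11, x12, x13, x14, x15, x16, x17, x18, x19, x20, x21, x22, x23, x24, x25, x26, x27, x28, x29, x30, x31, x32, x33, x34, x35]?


Koszul resolution: beta_i(k)=C(n,i), n=35
sum_(i=0..p) (-1)^i C(n,i) = (-1)^p C(n-1,p)
(-1)^9*C(34,9) = (-1)^9*52451256 = -52451256


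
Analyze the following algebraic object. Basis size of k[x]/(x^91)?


Basis: 1,x,...,x^90
dim=91


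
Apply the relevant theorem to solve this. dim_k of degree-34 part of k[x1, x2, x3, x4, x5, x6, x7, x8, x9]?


C(d+n-1,n-1)=C(42,8)=118030185


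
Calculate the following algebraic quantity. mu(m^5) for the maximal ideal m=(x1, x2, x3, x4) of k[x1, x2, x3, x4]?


Graded Nakayama: mu(m^d) = dim_k (m^d/m^(d+1)) = #degree-5 monomials in 4 vars
C(n+d-1,d)=C(8,5)=56


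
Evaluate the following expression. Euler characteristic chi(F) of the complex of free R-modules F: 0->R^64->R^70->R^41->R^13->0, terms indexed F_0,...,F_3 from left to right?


chi = sum (-1)^i * rank:
(-1)^0*64=64
(-1)^1*70=-70
(-1)^2*41=41
(-1)^3*13=-13
chi=22


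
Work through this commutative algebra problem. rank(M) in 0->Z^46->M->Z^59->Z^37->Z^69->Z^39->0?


Alt sum=0:
(-1)^0*46 + (-1)^1*? + (-1)^2*59 + (-1)^3*37 + (-1)^4*69 + (-1)^5*39=0
rank(M)=98


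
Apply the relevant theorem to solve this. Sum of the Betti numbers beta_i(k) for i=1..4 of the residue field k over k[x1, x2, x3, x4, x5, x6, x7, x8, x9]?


Koszul resolution: beta_i(k)=C(n,i), n=9
C(9,1)=9, C(9,2)=36, C(9,3)=84, C(9,4)=126
Sum=255


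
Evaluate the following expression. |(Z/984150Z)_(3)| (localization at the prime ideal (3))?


3-primary part: 984150=3^9*50
Size=3^9=19683


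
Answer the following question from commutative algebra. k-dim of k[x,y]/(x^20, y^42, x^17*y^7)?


k[x,y]/I, I = (x^20, y^42, x^17*y^7)
Rect: 20x42=840. Corner: (20-17)x(42-7)=105.
dim = 840-105 = 735


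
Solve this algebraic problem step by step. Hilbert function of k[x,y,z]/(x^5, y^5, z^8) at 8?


Need i<5, j<5, k<8 with i+j+k=8.
For each i, j ranges over max(0,8-i-7)..min(4,8-i):
  i=0: j in [1,4] -> 4
  i=1: j in [0,4] -> 5
  i=2: j in [0,4] -> 5
  i=3: j in [0,4] -> 5
  i=4: j in [0,4] -> 5
H(8) = 4+5+5+5+5 = 24


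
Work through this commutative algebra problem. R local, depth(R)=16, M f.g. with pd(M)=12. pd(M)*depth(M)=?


pd+depth=16
depth=16-12=4
pd*depth=12*4=48


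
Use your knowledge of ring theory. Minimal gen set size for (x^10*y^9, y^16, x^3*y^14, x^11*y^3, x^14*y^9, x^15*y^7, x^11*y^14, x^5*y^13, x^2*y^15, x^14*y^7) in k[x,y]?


Remove redundant (divisible by others).
x^14*y^7 redundant.
x^15*y^7 redundant.
x^11*y^14 redundant.
x^14*y^9 redundant.
Min: x^11*y^3, x^10*y^9, x^5*y^13, x^3*y^14, x^2*y^15, y^16
Count=6


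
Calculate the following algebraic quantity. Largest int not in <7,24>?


gcd(7,24)=1 => F=ab-a-b=7*24-7-24=168-31=137


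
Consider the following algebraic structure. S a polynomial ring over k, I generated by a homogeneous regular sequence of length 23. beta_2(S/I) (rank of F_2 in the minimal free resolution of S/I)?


Regular sequence => Koszul complex is the minimal free resolution.
Syz_1 minimally generated by Koszul relations f_i*e_j - f_j*e_i (i<j): mu(Syz_1) = beta_2 = C(m,2) = m(m-1)/2
m=23
23*22/2 = 253


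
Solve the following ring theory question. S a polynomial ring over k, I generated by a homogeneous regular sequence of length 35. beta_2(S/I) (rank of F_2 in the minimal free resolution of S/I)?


Regular sequence => Koszul complex is the minimal free resolution.
Syz_1 minimally generated by Koszul relations f_i*e_j - f_j*e_i (i<j): mu(Syz_1) = beta_2 = C(m,2) = m(m-1)/2
m=35
35*34/2 = 595


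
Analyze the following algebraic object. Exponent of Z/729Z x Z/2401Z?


Exponent = lcm of the cyclic orders; pairwise coprime => product.
3^6*7^4=729*2401=1750329


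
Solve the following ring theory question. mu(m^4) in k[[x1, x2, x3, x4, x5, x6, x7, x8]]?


C(n+d-1,d)=C(11,4)=330


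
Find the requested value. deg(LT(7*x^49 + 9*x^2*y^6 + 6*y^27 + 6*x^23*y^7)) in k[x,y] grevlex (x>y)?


LT: 7*x^49
deg_x=49, deg_y=0
Total=49+0=49


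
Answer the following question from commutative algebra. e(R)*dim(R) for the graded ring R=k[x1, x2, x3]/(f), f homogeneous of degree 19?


e(R)=deg(f)=19, dim(R)=3-1=2
e*dim=19*2=38


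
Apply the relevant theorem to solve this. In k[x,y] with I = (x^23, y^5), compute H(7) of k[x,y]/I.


k[x,y], I = (x^23, y^5), d = 7
Need i < 23 and d-i < 5.
Range: 3 <= i <= 7.
H(7) = 5


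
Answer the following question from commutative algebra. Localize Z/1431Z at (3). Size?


3-primary part: 1431=3^3*53
Size=3^3=27


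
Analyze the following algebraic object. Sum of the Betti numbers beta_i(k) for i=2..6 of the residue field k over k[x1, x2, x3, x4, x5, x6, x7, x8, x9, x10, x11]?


Koszul resolution: beta_i(k)=C(n,i), n=11
C(11,2)=55, C(11,3)=165, C(11,4)=330, C(11,5)=462, C(11,6)=462
Sum=1474


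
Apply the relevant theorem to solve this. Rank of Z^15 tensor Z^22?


rank(M(x)N) = rank(M)*rank(N)
15*22 = 330


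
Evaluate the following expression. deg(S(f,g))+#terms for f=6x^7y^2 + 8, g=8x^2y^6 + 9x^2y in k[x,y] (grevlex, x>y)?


LT(f)=6x^7y^2, LT(g)=8x^2y^6
lcm(LM)=x^7y^6
S(f,g) (scaled by 48 to clear denominators) = 8y^4*f - 6x^5*g = -54x^7y + 64y^4
2 terms, deg 8.
8+2=10


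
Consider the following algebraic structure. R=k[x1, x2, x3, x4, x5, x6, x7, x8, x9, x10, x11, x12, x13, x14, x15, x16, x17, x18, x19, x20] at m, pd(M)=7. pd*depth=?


pd+depth=20
depth=20-7=13
pd*depth=7*13=91


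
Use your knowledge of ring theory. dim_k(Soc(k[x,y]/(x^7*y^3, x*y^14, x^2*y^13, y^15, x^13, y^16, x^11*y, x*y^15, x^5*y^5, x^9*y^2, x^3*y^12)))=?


Socle = ann(m) = span of standard monomials u with x*u, y*u in I (staircase corners).
Redundant generators: x*y^15, y^16
Minimal generators: x^13, x^11*y, x^9*y^2, x^7*y^3, x^5*y^5, x^3*y^12, x^2*y^13, x*y^14, y^15
Corners: y^14, xy^13, x^2y^12, x^4y^11, x^6y^4, x^8y^2, x^10y, x^12
Socle dim=8


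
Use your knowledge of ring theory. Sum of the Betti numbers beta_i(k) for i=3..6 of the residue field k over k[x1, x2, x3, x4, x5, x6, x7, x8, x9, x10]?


Koszul resolution: beta_i(k)=C(n,i), n=10
C(10,3)=120, C(10,4)=210, C(10,5)=252, C(10,6)=210
Sum=792


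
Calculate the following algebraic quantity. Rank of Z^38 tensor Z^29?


rank(M(x)N) = rank(M)*rank(N)
38*29 = 1102


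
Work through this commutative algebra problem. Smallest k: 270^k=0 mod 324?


270^k mod 324:
k=1: 270
k=2: 0
First zero at k = 2


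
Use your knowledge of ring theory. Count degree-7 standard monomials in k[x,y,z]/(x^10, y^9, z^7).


Need i<10, j<9, k<7 with i+j+k=7.
For each i, j ranges over max(0,7-i-6)..min(8,7-i):
  i=0: j in [1,7] -> 7
  i=1: j in [0,6] -> 7
  i=2: j in [0,5] -> 6
  i=3: j in [0,4] -> 5
  i=4: j in [0,3] -> 4
  i=5: j in [0,2] -> 3
  i=6: j in [0,1] -> 2
  i=7: j in [0,0] -> 1
H(7) = 7+7+6+5+4+3+2+1 = 35


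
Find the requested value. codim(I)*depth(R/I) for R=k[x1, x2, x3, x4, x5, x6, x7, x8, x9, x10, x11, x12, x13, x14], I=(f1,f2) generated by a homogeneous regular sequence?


codim=2, depth=dim(R/I)=14-2=12
Product=2*12=24


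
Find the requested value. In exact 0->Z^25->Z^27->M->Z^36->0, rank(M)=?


Alt sum=0:
(-1)^0*25 + (-1)^1*27 + (-1)^2*? + (-1)^3*36=0
rank(M)=38


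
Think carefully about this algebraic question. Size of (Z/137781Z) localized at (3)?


3-primary part: 137781=3^9*7
Size=3^9=19683


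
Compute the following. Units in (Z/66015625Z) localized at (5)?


Local ring = Z/390625Z.
phi(390625) = 5^7*(5-1) = 312500


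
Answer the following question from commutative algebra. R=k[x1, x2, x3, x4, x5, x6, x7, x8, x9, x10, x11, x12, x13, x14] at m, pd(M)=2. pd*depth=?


pd+depth=14
depth=14-2=12
pd*depth=2*12=24


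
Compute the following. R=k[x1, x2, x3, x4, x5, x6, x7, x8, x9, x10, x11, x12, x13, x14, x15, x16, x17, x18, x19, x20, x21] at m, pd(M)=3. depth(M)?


pd+depth=depth(R)=21
depth=21-3=18


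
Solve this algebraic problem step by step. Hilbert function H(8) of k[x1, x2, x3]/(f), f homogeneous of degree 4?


C(10,2)-C(6,2)=45-15=30


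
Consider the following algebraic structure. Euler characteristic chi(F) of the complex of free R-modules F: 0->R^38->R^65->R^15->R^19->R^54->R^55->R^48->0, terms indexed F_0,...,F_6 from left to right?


chi = sum (-1)^i * rank:
(-1)^0*38=38
(-1)^1*65=-65
(-1)^2*15=15
(-1)^3*19=-19
(-1)^4*54=54
(-1)^5*55=-55
(-1)^6*48=48
chi=16


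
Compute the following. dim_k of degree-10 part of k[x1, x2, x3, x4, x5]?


C(d+n-1,n-1)=C(14,4)=1001


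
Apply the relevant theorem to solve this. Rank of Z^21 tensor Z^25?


rank(M(x)N) = rank(M)*rank(N)
21*25 = 525


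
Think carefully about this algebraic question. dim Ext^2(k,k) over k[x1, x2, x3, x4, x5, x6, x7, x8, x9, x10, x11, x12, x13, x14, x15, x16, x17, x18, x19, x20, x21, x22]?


C(n,i)=C(22,2)=231


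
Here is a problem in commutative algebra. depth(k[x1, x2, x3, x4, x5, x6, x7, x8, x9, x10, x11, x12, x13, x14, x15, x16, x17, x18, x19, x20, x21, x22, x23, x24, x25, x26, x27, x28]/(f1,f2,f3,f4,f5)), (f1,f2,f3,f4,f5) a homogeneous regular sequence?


depth(R)=28
depth(R/I)=28-5=23


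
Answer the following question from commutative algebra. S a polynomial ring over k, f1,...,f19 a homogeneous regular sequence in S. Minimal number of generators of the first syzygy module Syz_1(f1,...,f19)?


Regular sequence => Koszul complex is the minimal free resolution.
Syz_1 minimally generated by Koszul relations f_i*e_j - f_j*e_i (i<j): mu(Syz_1) = beta_2 = C(m,2) = m(m-1)/2
m=19
19*18/2 = 171


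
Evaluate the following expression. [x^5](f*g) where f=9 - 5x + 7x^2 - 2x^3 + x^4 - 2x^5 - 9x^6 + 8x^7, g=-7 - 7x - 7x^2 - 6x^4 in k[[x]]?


[x^5] = sum a_i*b_j, i+j=5
  -5*-6=30
  -2*-7=14
  1*-7=-7
  -2*-7=14
Sum=51


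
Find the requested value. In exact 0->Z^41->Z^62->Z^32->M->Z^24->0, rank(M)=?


Alt sum=0:
(-1)^0*41 + (-1)^1*62 + (-1)^2*32 + (-1)^3*? + (-1)^4*24=0
rank(M)=35


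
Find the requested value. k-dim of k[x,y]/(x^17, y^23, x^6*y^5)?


k[x,y]/I, I = (x^17, y^23, x^6*y^5)
Rect: 17x23=391. Corner: (17-6)x(23-5)=198.
dim = 391-198 = 193


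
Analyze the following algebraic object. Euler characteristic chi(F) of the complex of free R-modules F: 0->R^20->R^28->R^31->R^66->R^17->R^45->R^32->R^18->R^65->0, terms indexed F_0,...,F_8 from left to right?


chi = sum (-1)^i * rank:
(-1)^0*20=20
(-1)^1*28=-28
(-1)^2*31=31
(-1)^3*66=-66
(-1)^4*17=17
(-1)^5*45=-45
(-1)^6*32=32
(-1)^7*18=-18
(-1)^8*65=65
chi=8


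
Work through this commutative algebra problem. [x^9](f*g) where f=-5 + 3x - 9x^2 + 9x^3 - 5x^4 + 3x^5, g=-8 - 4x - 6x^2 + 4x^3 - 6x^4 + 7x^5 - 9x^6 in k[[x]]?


[x^9] = sum a_i*b_j, i+j=9
  9*-9=-81
  -5*7=-35
  3*-6=-18
Sum=-134


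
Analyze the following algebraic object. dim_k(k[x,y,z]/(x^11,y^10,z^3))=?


Basis: x^iy^jz^k, i<11,j<10,k<3
11*10*3=330


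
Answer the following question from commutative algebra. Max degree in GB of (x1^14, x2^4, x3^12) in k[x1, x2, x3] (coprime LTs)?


Pure powers, coprime LTs => already GB.
Degrees: 14, 4, 12
Max=14


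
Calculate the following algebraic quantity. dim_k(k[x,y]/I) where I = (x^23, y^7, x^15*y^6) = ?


k[x,y]/I, I = (x^23, y^7, x^15*y^6)
Rect: 23x7=161. Corner: (23-15)x(7-6)=8.
dim = 161-8 = 153


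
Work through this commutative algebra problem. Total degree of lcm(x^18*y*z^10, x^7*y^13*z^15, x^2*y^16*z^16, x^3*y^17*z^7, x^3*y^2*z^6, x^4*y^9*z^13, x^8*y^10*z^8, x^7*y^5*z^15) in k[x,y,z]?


lcm = componentwise max:
x: max(18,7,2,3,3,4,8,7)=18
y: max(1,13,16,17,2,9,10,5)=17
z: max(10,15,16,7,6,13,8,15)=16
Total=18+17+16=51


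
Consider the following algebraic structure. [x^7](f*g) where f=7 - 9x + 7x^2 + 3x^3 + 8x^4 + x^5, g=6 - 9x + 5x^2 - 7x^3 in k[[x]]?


[x^7] = sum a_i*b_j, i+j=7
  8*-7=-56
  1*5=5
Sum=-51


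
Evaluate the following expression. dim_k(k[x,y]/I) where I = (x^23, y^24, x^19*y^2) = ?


k[x,y]/I, I = (x^23, y^24, x^19*y^2)
Rect: 23x24=552. Corner: (23-19)x(24-2)=88.
dim = 552-88 = 464


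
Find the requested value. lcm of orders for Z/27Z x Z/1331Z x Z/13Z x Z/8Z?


Exponent = lcm of the cyclic orders; pairwise coprime => product.
3^3*11^3*13^1*2^3=27*1331*13*8=3737448


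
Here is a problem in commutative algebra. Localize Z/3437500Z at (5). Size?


5-primary part: 3437500=5^7*44
Size=5^7=78125


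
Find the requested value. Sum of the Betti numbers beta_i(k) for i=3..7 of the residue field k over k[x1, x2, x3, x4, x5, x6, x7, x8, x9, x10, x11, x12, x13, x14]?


Koszul resolution: beta_i(k)=C(n,i), n=14
C(14,3)=364, C(14,4)=1001, C(14,5)=2002, C(14,6)=3003, C(14,7)=3432
Sum=9802


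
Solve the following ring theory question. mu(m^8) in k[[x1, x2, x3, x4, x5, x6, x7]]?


C(n+d-1,d)=C(14,8)=3003


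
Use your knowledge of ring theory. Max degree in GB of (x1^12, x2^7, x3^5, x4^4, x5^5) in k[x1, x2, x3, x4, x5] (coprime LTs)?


Pure powers, coprime LTs => already GB.
Degrees: 12, 7, 5, 4, 5
Max=12


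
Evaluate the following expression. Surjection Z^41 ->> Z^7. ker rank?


rank(ker) = 41-7 = 34


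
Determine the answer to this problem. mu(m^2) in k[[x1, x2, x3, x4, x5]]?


C(n+d-1,d)=C(6,2)=15


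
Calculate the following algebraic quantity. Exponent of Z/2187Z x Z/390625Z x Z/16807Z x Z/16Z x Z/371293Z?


Exponent = lcm of the cyclic orders; pairwise coprime => product.
3^7*5^8*7^5*2^4*13^5=2187*390625*16807*16*371293=85297393833356250000


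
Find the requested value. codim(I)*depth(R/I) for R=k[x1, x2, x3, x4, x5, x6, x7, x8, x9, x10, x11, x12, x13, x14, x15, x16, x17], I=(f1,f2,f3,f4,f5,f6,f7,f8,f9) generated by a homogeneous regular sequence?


codim=9, depth=dim(R/I)=17-9=8
Product=9*8=72


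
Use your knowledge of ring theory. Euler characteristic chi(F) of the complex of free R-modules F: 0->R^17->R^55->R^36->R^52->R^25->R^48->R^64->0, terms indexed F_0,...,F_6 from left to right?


chi = sum (-1)^i * rank:
(-1)^0*17=17
(-1)^1*55=-55
(-1)^2*36=36
(-1)^3*52=-52
(-1)^4*25=25
(-1)^5*48=-48
(-1)^6*64=64
chi=-13


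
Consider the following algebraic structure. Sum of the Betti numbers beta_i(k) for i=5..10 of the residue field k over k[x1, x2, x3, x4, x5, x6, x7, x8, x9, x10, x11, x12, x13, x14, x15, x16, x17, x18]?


Koszul resolution: beta_i(k)=C(n,i), n=18
C(18,5)=8568, C(18,6)=18564, C(18,7)=31824, C(18,8)=43758, C(18,9)=48620, C(18,10)=43758
Sum=195092


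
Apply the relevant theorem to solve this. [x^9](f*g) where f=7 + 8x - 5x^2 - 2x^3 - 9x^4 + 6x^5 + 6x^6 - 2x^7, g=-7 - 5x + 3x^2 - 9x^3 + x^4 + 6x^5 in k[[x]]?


[x^9] = sum a_i*b_j, i+j=9
  -9*6=-54
  6*1=6
  6*-9=-54
  -2*3=-6
Sum=-108


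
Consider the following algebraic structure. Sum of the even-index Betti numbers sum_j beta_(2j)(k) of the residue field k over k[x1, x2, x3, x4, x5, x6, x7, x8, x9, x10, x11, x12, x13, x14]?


Koszul resolution: beta_i(k)=C(n,i), n=14
sum_even C(14,i) = 2^(n-1) = 2^13 = 8192


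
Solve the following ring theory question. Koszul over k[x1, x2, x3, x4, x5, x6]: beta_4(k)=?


C(n,i)=C(6,4)=15


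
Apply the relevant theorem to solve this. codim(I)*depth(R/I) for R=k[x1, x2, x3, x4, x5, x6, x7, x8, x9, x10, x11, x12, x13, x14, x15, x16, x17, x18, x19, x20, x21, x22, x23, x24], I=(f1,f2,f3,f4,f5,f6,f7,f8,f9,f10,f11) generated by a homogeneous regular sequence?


codim=11, depth=dim(R/I)=24-11=13
Product=11*13=143


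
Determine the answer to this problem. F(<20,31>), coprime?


gcd(20,31)=1 => F=ab-a-b=20*31-20-31=620-51=569


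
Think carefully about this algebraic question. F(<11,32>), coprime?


gcd(11,32)=1 => F=ab-a-b=11*32-11-32=352-43=309


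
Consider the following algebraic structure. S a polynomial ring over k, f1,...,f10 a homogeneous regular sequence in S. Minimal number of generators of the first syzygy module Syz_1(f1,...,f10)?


Regular sequence => Koszul complex is the minimal free resolution.
Syz_1 minimally generated by Koszul relations f_i*e_j - f_j*e_i (i<j): mu(Syz_1) = beta_2 = C(m,2) = m(m-1)/2
m=10
10*9/2 = 45


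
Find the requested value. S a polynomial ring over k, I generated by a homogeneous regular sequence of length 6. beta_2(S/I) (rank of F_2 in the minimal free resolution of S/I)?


Regular sequence => Koszul complex is the minimal free resolution.
Syz_1 minimally generated by Koszul relations f_i*e_j - f_j*e_i (i<j): mu(Syz_1) = beta_2 = C(m,2) = m(m-1)/2
m=6
6*5/2 = 15


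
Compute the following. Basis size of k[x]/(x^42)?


Basis: 1,x,...,x^41
dim=42


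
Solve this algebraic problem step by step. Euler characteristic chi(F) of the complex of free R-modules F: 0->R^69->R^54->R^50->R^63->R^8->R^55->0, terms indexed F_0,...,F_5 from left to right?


chi = sum (-1)^i * rank:
(-1)^0*69=69
(-1)^1*54=-54
(-1)^2*50=50
(-1)^3*63=-63
(-1)^4*8=8
(-1)^5*55=-55
chi=-45


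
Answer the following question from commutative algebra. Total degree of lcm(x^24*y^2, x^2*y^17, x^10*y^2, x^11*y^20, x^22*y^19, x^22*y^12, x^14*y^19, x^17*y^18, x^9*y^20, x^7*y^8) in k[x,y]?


lcm = componentwise max:
x: max(24,2,10,11,22,22,14,17,9,7)=24
y: max(2,17,2,20,19,12,19,18,20,8)=20
Total=24+20=44


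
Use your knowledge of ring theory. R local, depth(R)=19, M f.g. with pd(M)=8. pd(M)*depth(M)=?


pd+depth=19
depth=19-8=11
pd*depth=8*11=88


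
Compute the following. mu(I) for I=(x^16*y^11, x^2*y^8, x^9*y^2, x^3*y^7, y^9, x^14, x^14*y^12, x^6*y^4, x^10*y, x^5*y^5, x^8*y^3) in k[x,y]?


Remove redundant (divisible by others).
x^16*y^11 redundant.
x^14*y^12 redundant.
Min: x^14, x^10*y, x^9*y^2, x^8*y^3, x^6*y^4, x^5*y^5, x^3*y^7, x^2*y^8, y^9
Count=9


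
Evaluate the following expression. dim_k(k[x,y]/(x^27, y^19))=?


Basis: x^i*y^j, i<27, j<19
27*19=513


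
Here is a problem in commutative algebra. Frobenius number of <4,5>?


gcd(4,5)=1 => F=ab-a-b=4*5-4-5=20-9=11


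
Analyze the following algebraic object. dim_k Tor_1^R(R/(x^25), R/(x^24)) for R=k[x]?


Tor_1(R/I,R/J)=(I cap J)/IJ=(x^25)/(x^49)
dim=49-25=min(25,24)=24


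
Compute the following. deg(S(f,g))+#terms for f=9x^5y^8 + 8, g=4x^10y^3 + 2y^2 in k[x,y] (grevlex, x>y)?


LT(f)=9x^5y^8, LT(g)=4x^10y^3
lcm(LM)=x^10y^8
S(f,g) (scaled by 36 to clear denominators) = 4x^5*f - 9y^5*g = -18y^7 + 32x^5
2 terms, deg 7.
7+2=9


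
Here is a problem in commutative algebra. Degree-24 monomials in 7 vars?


C(d+n-1,n-1)=C(30,6)=593775


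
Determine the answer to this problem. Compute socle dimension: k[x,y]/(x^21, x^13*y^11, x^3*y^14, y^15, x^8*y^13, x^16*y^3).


Socle = ann(m) = span of standard monomials u with x*u, y*u in I (staircase corners).
Minimal generators: x^21, x^16*y^3, x^13*y^11, x^8*y^13, x^3*y^14, y^15
Corners: x^2y^14, x^7y^13, x^12y^12, x^15y^10, x^20y^2
Socle dim=5


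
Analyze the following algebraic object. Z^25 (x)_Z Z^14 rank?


rank(M(x)N) = rank(M)*rank(N)
25*14 = 350


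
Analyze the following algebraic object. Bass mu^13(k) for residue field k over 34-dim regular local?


C(n,i)=C(34,13)=927983760


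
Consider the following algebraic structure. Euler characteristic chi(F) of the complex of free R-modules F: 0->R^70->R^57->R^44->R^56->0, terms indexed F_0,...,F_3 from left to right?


chi = sum (-1)^i * rank:
(-1)^0*70=70
(-1)^1*57=-57
(-1)^2*44=44
(-1)^3*56=-56
chi=1


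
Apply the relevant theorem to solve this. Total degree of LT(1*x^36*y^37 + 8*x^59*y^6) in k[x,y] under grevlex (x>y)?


LT: 1*x^36*y^37
deg_x=36, deg_y=37
Total=36+37=73


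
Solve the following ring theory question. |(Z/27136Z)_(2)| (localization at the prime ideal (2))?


2-primary part: 27136=2^9*53
Size=2^9=512


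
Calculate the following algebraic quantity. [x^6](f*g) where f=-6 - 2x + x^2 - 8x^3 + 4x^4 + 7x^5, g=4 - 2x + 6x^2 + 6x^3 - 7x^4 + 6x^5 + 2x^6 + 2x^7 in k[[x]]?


[x^6] = sum a_i*b_j, i+j=6
  -6*2=-12
  -2*6=-12
  1*-7=-7
  -8*6=-48
  4*6=24
  7*-2=-14
Sum=-69


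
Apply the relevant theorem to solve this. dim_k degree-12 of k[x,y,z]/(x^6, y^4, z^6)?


Need i<6, j<4, k<6 with i+j+k=12.
For each i, j ranges over max(0,12-i-5)..min(3,12-i):
  i=0: j in [7,3] -> 0
  i=1: j in [6,3] -> 0
  i=2: j in [5,3] -> 0
  i=3: j in [4,3] -> 0
  i=4: j in [3,3] -> 1
  i=5: j in [2,3] -> 2
H(12) = 0+0+0+0+1+2 = 3


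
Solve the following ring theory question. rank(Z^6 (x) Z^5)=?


rank(M(x)N) = rank(M)*rank(N)
6*5 = 30


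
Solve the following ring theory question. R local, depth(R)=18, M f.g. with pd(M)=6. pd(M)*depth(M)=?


pd+depth=18
depth=18-6=12
pd*depth=6*12=72


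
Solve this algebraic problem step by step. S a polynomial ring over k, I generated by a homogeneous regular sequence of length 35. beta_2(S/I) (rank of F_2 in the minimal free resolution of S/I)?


Regular sequence => Koszul complex is the minimal free resolution.
Syz_1 minimally generated by Koszul relations f_i*e_j - f_j*e_i (i<j): mu(Syz_1) = beta_2 = C(m,2) = m(m-1)/2
m=35
35*34/2 = 595


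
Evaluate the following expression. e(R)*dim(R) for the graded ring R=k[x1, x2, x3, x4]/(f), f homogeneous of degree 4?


e(R)=deg(f)=4, dim(R)=4-1=3
e*dim=4*3=12


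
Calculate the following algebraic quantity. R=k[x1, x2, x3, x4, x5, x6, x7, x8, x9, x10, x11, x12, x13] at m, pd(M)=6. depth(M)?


pd+depth=depth(R)=13
depth=13-6=7


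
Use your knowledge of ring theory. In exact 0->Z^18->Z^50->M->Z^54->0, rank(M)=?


Alt sum=0:
(-1)^0*18 + (-1)^1*50 + (-1)^2*? + (-1)^3*54=0
rank(M)=86


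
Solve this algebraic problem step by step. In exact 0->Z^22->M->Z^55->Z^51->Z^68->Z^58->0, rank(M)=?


Alt sum=0:
(-1)^0*22 + (-1)^1*? + (-1)^2*55 + (-1)^3*51 + (-1)^4*68 + (-1)^5*58=0
rank(M)=36


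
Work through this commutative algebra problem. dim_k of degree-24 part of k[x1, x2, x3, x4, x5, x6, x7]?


C(d+n-1,n-1)=C(30,6)=593775


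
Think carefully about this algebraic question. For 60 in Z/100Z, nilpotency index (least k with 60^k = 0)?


60^k mod 100:
k=1: 60
k=2: 0
First zero at k = 2


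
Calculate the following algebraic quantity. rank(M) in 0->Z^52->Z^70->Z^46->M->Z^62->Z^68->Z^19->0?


Alt sum=0:
(-1)^0*52 + (-1)^1*70 + (-1)^2*46 + (-1)^3*? + (-1)^4*62 + (-1)^5*68 + (-1)^6*19=0
rank(M)=41


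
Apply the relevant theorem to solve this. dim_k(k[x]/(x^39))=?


Basis: 1,x,...,x^38
dim=39


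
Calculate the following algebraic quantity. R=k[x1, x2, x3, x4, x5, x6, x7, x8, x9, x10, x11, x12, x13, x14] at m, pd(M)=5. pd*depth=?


pd+depth=14
depth=14-5=9
pd*depth=5*9=45


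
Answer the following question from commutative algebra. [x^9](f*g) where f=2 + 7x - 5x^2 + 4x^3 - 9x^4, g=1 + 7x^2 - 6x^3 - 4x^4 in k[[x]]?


[x^9] = sum a_i*b_j, i+j=9
Sum=0


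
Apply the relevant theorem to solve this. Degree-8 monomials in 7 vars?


C(d+n-1,n-1)=C(14,6)=3003


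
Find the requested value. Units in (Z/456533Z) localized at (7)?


Local ring = Z/343Z.
phi(343) = 7^2*(7-1) = 294


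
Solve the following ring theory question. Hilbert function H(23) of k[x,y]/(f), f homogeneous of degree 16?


H(t)=d for t>=d-1.
d=16, t=23
H(23)=16


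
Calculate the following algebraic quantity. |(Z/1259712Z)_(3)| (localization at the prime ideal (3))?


3-primary part: 1259712=3^9*64
Size=3^9=19683


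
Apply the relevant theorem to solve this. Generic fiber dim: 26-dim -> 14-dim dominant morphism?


dim(fiber)=dim(X)-dim(Y)=26-14=12


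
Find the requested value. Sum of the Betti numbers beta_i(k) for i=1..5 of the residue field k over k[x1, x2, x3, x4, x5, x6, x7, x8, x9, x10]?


Koszul resolution: beta_i(k)=C(n,i), n=10
C(10,1)=10, C(10,2)=45, C(10,3)=120, C(10,4)=210, C(10,5)=252
Sum=637


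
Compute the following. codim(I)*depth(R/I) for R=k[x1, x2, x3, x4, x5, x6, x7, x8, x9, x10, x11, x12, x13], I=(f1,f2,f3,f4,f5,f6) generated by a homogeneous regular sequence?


codim=6, depth=dim(R/I)=13-6=7
Product=6*7=42


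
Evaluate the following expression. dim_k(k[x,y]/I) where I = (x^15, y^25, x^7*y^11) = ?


k[x,y]/I, I = (x^15, y^25, x^7*y^11)
Rect: 15x25=375. Corner: (15-7)x(25-11)=112.
dim = 375-112 = 263


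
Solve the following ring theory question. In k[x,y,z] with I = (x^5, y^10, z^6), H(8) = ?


Need i<5, j<10, k<6 with i+j+k=8.
For each i, j ranges over max(0,8-i-5)..min(9,8-i):
  i=0: j in [3,8] -> 6
  i=1: j in [2,7] -> 6
  i=2: j in [1,6] -> 6
  i=3: j in [0,5] -> 6
  i=4: j in [0,4] -> 5
H(8) = 6+6+6+6+5 = 29


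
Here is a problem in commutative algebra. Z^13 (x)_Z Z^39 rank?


rank(M(x)N) = rank(M)*rank(N)
13*39 = 507


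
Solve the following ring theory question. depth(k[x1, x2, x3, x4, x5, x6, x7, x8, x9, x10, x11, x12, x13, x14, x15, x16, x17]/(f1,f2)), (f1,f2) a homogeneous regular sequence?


depth(R)=17
depth(R/I)=17-2=15


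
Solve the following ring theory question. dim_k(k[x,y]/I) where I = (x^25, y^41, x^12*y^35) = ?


k[x,y]/I, I = (x^25, y^41, x^12*y^35)
Rect: 25x41=1025. Corner: (25-12)x(41-35)=78.
dim = 1025-78 = 947


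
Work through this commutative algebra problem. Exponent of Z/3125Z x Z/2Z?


Exponent = lcm of the cyclic orders; pairwise coprime => product.
5^5*2^1=3125*2=6250


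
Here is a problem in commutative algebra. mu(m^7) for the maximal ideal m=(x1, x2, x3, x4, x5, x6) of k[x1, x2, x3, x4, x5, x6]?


Graded Nakayama: mu(m^d) = dim_k (m^d/m^(d+1)) = #degree-7 monomials in 6 vars
C(n+d-1,d)=C(12,7)=792


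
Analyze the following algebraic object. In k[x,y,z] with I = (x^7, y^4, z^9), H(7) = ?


Need i<7, j<4, k<9 with i+j+k=7.
For each i, j ranges over max(0,7-i-8)..min(3,7-i):
  i=0: j in [0,3] -> 4
  i=1: j in [0,3] -> 4
  i=2: j in [0,3] -> 4
  i=3: j in [0,3] -> 4
  i=4: j in [0,3] -> 4
  i=5: j in [0,2] -> 3
  i=6: j in [0,1] -> 2
H(7) = 4+4+4+4+4+3+2 = 25


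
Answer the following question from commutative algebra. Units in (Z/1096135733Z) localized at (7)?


Local ring = Z/823543Z.
phi(823543) = 7^6*(7-1) = 705894


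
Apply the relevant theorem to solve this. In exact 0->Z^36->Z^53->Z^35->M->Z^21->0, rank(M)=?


Alt sum=0:
(-1)^0*36 + (-1)^1*53 + (-1)^2*35 + (-1)^3*? + (-1)^4*21=0
rank(M)=39


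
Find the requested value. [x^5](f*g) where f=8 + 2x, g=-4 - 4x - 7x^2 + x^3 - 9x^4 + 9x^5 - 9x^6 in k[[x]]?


[x^5] = sum a_i*b_j, i+j=5
  8*9=72
  2*-9=-18
Sum=54


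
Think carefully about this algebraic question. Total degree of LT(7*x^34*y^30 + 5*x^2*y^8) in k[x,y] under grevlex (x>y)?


LT: 7*x^34*y^30
deg_x=34, deg_y=30
Total=34+30=64


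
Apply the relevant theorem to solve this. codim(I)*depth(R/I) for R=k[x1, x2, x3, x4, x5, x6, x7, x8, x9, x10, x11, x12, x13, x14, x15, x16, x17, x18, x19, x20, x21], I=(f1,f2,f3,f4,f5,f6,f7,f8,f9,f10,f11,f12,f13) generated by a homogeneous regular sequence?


codim=13, depth=dim(R/I)=21-13=8
Product=13*8=104
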